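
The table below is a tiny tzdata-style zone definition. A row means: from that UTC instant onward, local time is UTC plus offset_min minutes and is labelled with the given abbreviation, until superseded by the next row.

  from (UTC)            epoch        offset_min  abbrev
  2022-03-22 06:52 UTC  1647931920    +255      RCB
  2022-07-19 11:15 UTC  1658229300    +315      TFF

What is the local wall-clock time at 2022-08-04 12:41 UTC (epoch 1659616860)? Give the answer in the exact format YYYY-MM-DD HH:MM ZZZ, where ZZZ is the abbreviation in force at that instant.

2022-08-04 17:56 TFF

Query: 2022-08-04 12:41 UTC
Rule 2/2 (TFF, +05:15): 2022-07-19 11:15 UTC ≤ query < +∞
12·60 + 41 + 315 = 1076 min
1076 = 0·1440 + 1076; 1076 = 17·60 + 56 → 17:56, same day
→ 2022-08-04 17:56 TFF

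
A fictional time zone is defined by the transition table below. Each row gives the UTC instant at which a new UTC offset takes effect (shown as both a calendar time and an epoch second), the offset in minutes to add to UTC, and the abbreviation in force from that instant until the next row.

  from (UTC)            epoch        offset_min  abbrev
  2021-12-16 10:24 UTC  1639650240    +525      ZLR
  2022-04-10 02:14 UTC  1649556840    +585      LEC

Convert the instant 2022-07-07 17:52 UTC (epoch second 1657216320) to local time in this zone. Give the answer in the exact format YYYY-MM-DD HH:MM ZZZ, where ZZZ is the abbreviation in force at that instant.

2022-07-08 03:37 LEC

Query: 2022-07-07 17:52 UTC
Rule 2/2 (LEC, +09:45): 2022-04-10 02:14 UTC ≤ query < +∞
17·60 + 52 + 585 = 1657 min
1657 = 1·1440 + 217; 217 = 3·60 + 37 → 03:37, 2022-07-07 + 1 day = 2022-07-08
→ 2022-07-08 03:37 LEC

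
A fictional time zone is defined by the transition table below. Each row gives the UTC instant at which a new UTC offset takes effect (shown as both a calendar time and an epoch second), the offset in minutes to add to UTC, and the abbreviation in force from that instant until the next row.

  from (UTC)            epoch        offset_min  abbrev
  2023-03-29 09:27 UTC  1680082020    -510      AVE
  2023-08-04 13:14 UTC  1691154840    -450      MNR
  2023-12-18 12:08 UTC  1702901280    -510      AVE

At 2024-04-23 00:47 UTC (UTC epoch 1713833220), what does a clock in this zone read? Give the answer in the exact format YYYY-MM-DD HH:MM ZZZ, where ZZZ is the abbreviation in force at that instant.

2024-04-22 16:17 AVE

Query: 2024-04-23 00:47 UTC
Rule 3/3 (AVE, -08:30): 2023-12-18 12:08 UTC ≤ query < +∞
0·60 + 47 - 510 = -463 min
-463 = -1·1440 + 977; 977 = 16·60 + 17 → 16:17, 2024-04-23 - 1 day = 2024-04-22
→ 2024-04-22 16:17 AVE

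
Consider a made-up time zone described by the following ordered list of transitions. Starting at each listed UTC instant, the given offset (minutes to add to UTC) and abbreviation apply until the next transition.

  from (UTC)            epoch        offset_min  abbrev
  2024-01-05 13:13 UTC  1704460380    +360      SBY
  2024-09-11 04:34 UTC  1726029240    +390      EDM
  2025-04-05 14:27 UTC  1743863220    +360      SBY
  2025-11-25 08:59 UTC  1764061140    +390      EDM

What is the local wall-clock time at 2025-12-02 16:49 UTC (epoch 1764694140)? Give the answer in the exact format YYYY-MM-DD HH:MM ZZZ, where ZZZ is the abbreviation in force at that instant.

Query: 2025-12-02 16:49 UTC
Rule 4/4 (EDM, +06:30): 2025-11-25 08:59 UTC ≤ query < +∞
16·60 + 49 + 390 = 1399 min
1399 = 0·1440 + 1399; 1399 = 23·60 + 19 → 23:19, same day
→ 2025-12-02 23:19 EDM

2025-12-02 23:19 EDM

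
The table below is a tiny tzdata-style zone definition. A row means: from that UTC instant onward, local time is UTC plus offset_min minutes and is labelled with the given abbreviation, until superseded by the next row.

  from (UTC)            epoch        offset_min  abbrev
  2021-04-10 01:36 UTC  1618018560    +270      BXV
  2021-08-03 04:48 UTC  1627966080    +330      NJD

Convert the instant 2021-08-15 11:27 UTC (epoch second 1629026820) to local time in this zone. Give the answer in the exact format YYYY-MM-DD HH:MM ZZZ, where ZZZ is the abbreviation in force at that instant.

Query: 2021-08-15 11:27 UTC
Rule 2/2 (NJD, +05:30): 2021-08-03 04:48 UTC ≤ query < +∞
11·60 + 27 + 330 = 1017 min
1017 = 0·1440 + 1017; 1017 = 16·60 + 57 → 16:57, same day
→ 2021-08-15 16:57 NJD

2021-08-15 16:57 NJD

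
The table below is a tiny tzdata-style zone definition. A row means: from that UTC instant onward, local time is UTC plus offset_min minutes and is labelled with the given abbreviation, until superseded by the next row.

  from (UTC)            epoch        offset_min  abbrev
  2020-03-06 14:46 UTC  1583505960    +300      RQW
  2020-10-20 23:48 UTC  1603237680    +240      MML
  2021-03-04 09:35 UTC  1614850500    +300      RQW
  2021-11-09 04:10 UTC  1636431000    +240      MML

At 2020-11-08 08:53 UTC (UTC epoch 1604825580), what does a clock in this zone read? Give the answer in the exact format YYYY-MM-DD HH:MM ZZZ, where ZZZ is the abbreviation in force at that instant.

Query: 2020-11-08 08:53 UTC
Rule 2/4 (MML, +04:00): 2020-10-20 23:48 UTC ≤ query < 2021-03-04 09:35 UTC
8·60 + 53 + 240 = 773 min
773 = 0·1440 + 773; 773 = 12·60 + 53 → 12:53, same day
→ 2020-11-08 12:53 MML

2020-11-08 12:53 MML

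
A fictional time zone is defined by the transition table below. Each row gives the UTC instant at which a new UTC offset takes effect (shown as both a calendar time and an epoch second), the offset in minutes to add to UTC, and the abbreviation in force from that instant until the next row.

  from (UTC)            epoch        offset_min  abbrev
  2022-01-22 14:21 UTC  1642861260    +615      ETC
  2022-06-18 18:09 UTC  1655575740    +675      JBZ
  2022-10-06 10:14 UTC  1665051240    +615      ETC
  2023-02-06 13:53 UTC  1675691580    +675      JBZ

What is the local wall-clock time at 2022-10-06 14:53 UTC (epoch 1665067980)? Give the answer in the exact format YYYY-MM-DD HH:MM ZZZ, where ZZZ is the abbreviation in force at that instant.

2022-10-07 01:08 ETC

Query: 2022-10-06 14:53 UTC
Rule 3/4 (ETC, +10:15): 2022-10-06 10:14 UTC ≤ query < 2023-02-06 13:53 UTC
14·60 + 53 + 615 = 1508 min
1508 = 1·1440 + 68; 68 = 1·60 + 8 → 01:08, 2022-10-06 + 1 day = 2022-10-07
→ 2022-10-07 01:08 ETC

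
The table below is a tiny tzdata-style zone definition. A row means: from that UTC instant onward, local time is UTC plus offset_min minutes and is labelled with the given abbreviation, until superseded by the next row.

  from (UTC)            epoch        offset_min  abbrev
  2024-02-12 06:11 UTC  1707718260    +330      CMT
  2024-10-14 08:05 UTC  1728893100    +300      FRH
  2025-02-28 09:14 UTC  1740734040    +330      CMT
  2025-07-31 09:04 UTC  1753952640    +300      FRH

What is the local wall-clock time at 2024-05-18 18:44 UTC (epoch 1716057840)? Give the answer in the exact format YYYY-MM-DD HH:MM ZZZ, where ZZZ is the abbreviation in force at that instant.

2024-05-19 00:14 CMT

Query: 2024-05-18 18:44 UTC
Rule 1/4 (CMT, +05:30): 2024-02-12 06:11 UTC ≤ query < 2024-10-14 08:05 UTC
18·60 + 44 + 330 = 1454 min
1454 = 1·1440 + 14; 14 = 0·60 + 14 → 00:14, 2024-05-18 + 1 day = 2024-05-19
→ 2024-05-19 00:14 CMT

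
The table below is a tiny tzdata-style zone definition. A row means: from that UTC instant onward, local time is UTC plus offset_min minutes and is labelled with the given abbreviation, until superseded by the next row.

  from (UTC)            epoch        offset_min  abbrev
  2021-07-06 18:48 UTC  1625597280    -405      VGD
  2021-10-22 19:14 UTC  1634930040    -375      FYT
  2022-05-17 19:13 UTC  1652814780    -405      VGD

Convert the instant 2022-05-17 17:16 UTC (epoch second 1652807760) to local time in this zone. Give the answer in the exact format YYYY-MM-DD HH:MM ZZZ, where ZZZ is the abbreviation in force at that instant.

Query: 2022-05-17 17:16 UTC
Rule 2/3 (FYT, -06:15): 2021-10-22 19:14 UTC ≤ query < 2022-05-17 19:13 UTC
17·60 + 16 - 375 = 661 min
661 = 0·1440 + 661; 661 = 11·60 + 1 → 11:01, same day
→ 2022-05-17 11:01 FYT

2022-05-17 11:01 FYT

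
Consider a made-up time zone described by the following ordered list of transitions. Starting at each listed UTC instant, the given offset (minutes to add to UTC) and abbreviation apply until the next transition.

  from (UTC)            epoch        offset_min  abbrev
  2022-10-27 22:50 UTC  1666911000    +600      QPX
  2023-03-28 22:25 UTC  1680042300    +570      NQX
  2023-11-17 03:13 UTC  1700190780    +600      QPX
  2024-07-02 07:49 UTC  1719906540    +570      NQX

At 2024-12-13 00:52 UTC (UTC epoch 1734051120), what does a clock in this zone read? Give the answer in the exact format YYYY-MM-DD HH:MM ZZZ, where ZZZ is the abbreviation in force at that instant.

2024-12-13 10:22 NQX

Query: 2024-12-13 00:52 UTC
Rule 4/4 (NQX, +09:30): 2024-07-02 07:49 UTC ≤ query < +∞
0·60 + 52 + 570 = 622 min
622 = 0·1440 + 622; 622 = 10·60 + 22 → 10:22, same day
→ 2024-12-13 10:22 NQX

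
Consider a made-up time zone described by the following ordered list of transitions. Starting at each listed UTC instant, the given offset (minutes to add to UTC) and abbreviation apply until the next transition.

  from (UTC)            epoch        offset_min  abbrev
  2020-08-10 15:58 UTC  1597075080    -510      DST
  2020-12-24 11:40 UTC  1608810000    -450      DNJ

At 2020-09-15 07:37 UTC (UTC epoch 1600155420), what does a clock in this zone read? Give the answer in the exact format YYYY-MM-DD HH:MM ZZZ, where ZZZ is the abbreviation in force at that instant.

2020-09-14 23:07 DST

Query: 2020-09-15 07:37 UTC
Rule 1/2 (DST, -08:30): 2020-08-10 15:58 UTC ≤ query < 2020-12-24 11:40 UTC
7·60 + 37 - 510 = -53 min
-53 = -1·1440 + 1387; 1387 = 23·60 + 7 → 23:07, 2020-09-15 - 1 day = 2020-09-14
→ 2020-09-14 23:07 DST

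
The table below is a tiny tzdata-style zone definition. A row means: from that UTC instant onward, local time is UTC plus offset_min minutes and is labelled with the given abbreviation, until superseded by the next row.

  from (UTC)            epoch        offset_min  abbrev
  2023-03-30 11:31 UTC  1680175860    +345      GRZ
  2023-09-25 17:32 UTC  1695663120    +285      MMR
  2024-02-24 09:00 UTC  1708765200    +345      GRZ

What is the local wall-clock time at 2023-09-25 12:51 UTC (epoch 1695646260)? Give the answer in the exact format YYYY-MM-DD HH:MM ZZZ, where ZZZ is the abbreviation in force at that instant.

Query: 2023-09-25 12:51 UTC
Rule 1/3 (GRZ, +05:45): 2023-03-30 11:31 UTC ≤ query < 2023-09-25 17:32 UTC
12·60 + 51 + 345 = 1116 min
1116 = 0·1440 + 1116; 1116 = 18·60 + 36 → 18:36, same day
→ 2023-09-25 18:36 GRZ

2023-09-25 18:36 GRZ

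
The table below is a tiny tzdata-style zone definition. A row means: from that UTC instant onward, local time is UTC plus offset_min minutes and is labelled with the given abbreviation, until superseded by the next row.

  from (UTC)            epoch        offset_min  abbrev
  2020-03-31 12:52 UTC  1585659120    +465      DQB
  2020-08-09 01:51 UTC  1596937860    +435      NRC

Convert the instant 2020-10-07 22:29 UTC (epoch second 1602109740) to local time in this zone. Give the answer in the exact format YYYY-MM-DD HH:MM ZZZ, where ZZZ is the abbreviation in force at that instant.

Query: 2020-10-07 22:29 UTC
Rule 2/2 (NRC, +07:15): 2020-08-09 01:51 UTC ≤ query < +∞
22·60 + 29 + 435 = 1784 min
1784 = 1·1440 + 344; 344 = 5·60 + 44 → 05:44, 2020-10-07 + 1 day = 2020-10-08
→ 2020-10-08 05:44 NRC

2020-10-08 05:44 NRC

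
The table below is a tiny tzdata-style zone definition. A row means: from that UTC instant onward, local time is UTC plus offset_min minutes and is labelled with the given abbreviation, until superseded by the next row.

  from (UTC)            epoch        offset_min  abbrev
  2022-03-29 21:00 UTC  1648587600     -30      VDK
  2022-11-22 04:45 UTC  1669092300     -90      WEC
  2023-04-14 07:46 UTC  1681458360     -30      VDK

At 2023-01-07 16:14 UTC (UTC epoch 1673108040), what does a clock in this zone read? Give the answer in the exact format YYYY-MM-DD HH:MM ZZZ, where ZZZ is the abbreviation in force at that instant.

Query: 2023-01-07 16:14 UTC
Rule 2/3 (WEC, -01:30): 2022-11-22 04:45 UTC ≤ query < 2023-04-14 07:46 UTC
16·60 + 14 - 90 = 884 min
884 = 0·1440 + 884; 884 = 14·60 + 44 → 14:44, same day
→ 2023-01-07 14:44 WEC

2023-01-07 14:44 WEC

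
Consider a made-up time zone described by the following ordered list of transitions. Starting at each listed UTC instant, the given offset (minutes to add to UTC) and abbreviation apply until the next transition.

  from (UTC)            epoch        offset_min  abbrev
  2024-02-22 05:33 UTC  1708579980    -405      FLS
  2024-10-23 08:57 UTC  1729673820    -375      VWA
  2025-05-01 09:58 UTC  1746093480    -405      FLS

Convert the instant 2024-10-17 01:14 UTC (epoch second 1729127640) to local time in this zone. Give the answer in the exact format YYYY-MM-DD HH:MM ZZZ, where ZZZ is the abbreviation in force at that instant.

Query: 2024-10-17 01:14 UTC
Rule 1/3 (FLS, -06:45): 2024-02-22 05:33 UTC ≤ query < 2024-10-23 08:57 UTC
1·60 + 14 - 405 = -331 min
-331 = -1·1440 + 1109; 1109 = 18·60 + 29 → 18:29, 2024-10-17 - 1 day = 2024-10-16
→ 2024-10-16 18:29 FLS

2024-10-16 18:29 FLS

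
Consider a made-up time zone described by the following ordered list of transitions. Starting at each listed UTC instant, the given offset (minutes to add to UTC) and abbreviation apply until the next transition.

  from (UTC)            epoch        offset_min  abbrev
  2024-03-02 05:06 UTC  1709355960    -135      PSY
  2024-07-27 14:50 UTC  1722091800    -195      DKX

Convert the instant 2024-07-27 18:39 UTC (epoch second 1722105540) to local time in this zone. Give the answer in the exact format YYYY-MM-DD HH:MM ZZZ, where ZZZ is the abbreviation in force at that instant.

2024-07-27 15:24 DKX

Query: 2024-07-27 18:39 UTC
Rule 2/2 (DKX, -03:15): 2024-07-27 14:50 UTC ≤ query < +∞
18·60 + 39 - 195 = 924 min
924 = 0·1440 + 924; 924 = 15·60 + 24 → 15:24, same day
→ 2024-07-27 15:24 DKX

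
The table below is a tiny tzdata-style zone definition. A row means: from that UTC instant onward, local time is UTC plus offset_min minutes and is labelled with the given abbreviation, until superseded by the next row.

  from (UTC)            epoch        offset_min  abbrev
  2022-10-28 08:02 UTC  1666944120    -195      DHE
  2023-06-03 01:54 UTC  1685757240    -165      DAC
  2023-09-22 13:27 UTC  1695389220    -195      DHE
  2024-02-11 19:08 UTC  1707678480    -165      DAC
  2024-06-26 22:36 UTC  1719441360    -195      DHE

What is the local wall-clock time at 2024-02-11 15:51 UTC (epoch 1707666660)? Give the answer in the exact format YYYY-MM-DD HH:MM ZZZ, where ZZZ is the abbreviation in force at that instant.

2024-02-11 12:36 DHE

Query: 2024-02-11 15:51 UTC
Rule 3/5 (DHE, -03:15): 2023-09-22 13:27 UTC ≤ query < 2024-02-11 19:08 UTC
15·60 + 51 - 195 = 756 min
756 = 0·1440 + 756; 756 = 12·60 + 36 → 12:36, same day
→ 2024-02-11 12:36 DHE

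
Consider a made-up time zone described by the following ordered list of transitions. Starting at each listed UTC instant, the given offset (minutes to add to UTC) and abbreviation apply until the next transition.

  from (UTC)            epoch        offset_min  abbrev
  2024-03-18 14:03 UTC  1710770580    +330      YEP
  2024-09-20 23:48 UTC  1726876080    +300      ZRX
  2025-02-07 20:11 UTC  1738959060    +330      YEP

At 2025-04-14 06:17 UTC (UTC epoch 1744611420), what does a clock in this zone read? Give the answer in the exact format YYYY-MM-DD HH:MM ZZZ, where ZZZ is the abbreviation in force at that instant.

2025-04-14 11:47 YEP

Query: 2025-04-14 06:17 UTC
Rule 3/3 (YEP, +05:30): 2025-02-07 20:11 UTC ≤ query < +∞
6·60 + 17 + 330 = 707 min
707 = 0·1440 + 707; 707 = 11·60 + 47 → 11:47, same day
→ 2025-04-14 11:47 YEP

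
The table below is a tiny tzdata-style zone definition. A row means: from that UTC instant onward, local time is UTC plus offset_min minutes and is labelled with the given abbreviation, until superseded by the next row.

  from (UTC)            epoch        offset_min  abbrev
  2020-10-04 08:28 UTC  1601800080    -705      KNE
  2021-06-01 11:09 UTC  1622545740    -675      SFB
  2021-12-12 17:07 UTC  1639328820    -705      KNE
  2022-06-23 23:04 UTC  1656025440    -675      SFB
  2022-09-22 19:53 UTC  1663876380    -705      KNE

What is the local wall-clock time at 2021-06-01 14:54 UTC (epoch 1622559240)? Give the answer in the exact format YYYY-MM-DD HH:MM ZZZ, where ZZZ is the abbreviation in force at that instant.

Query: 2021-06-01 14:54 UTC
Rule 2/5 (SFB, -11:15): 2021-06-01 11:09 UTC ≤ query < 2021-12-12 17:07 UTC
14·60 + 54 - 675 = 219 min
219 = 0·1440 + 219; 219 = 3·60 + 39 → 03:39, same day
→ 2021-06-01 03:39 SFB

2021-06-01 03:39 SFB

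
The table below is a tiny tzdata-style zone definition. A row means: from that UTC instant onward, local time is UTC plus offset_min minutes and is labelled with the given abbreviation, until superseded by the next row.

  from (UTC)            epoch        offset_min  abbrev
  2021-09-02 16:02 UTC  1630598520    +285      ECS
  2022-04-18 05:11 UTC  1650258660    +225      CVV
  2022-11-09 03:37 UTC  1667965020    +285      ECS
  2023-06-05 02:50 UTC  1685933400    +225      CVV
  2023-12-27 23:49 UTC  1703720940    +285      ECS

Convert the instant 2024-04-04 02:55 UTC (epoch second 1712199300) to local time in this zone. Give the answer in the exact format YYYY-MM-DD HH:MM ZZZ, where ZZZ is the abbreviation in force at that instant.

Query: 2024-04-04 02:55 UTC
Rule 5/5 (ECS, +04:45): 2023-12-27 23:49 UTC ≤ query < +∞
2·60 + 55 + 285 = 460 min
460 = 0·1440 + 460; 460 = 7·60 + 40 → 07:40, same day
→ 2024-04-04 07:40 ECS

2024-04-04 07:40 ECS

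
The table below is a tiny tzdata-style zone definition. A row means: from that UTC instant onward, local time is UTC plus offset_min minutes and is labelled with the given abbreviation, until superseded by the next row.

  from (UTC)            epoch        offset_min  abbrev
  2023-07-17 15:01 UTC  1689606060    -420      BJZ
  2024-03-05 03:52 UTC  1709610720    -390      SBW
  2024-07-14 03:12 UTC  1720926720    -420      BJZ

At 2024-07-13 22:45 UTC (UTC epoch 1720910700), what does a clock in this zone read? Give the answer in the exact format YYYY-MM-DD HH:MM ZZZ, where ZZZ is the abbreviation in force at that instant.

2024-07-13 16:15 SBW

Query: 2024-07-13 22:45 UTC
Rule 2/3 (SBW, -06:30): 2024-03-05 03:52 UTC ≤ query < 2024-07-14 03:12 UTC
22·60 + 45 - 390 = 975 min
975 = 0·1440 + 975; 975 = 16·60 + 15 → 16:15, same day
→ 2024-07-13 16:15 SBW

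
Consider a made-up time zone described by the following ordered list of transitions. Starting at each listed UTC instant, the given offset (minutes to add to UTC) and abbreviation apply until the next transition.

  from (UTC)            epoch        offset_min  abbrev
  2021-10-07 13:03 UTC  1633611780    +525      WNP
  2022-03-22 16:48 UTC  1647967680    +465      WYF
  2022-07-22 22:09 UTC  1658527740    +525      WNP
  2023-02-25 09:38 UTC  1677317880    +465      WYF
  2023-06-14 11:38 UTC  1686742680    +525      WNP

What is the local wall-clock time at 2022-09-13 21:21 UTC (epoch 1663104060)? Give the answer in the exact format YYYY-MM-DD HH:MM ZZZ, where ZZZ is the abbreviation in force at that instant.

2022-09-14 06:06 WNP

Query: 2022-09-13 21:21 UTC
Rule 3/5 (WNP, +08:45): 2022-07-22 22:09 UTC ≤ query < 2023-02-25 09:38 UTC
21·60 + 21 + 525 = 1806 min
1806 = 1·1440 + 366; 366 = 6·60 + 6 → 06:06, 2022-09-13 + 1 day = 2022-09-14
→ 2022-09-14 06:06 WNP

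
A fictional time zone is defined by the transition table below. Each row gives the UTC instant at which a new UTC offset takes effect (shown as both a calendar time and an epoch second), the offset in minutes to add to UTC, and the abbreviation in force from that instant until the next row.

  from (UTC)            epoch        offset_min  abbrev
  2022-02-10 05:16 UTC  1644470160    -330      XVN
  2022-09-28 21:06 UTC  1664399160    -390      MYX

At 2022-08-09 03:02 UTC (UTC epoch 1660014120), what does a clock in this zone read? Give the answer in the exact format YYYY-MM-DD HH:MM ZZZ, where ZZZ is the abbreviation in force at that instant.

2022-08-08 21:32 XVN

Query: 2022-08-09 03:02 UTC
Rule 1/2 (XVN, -05:30): 2022-02-10 05:16 UTC ≤ query < 2022-09-28 21:06 UTC
3·60 + 2 - 330 = -148 min
-148 = -1·1440 + 1292; 1292 = 21·60 + 32 → 21:32, 2022-08-09 - 1 day = 2022-08-08
→ 2022-08-08 21:32 XVN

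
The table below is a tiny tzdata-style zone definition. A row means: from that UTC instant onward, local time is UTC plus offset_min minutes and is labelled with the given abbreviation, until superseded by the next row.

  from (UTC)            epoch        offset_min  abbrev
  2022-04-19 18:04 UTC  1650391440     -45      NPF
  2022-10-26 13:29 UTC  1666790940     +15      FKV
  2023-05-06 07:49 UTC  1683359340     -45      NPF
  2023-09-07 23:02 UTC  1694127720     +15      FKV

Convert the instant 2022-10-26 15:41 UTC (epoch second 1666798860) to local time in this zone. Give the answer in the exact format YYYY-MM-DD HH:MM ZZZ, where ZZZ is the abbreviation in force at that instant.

Query: 2022-10-26 15:41 UTC
Rule 2/4 (FKV, +00:15): 2022-10-26 13:29 UTC ≤ query < 2023-05-06 07:49 UTC
15·60 + 41 + 15 = 956 min
956 = 0·1440 + 956; 956 = 15·60 + 56 → 15:56, same day
→ 2022-10-26 15:56 FKV

2022-10-26 15:56 FKV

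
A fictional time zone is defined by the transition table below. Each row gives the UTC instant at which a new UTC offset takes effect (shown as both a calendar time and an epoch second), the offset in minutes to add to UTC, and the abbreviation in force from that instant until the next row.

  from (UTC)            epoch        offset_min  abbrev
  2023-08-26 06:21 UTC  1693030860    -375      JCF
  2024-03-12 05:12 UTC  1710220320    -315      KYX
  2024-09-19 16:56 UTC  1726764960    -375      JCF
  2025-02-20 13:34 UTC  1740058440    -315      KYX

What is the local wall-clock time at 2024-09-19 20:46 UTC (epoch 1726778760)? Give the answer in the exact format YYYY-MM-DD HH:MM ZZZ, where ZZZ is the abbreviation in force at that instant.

Query: 2024-09-19 20:46 UTC
Rule 3/4 (JCF, -06:15): 2024-09-19 16:56 UTC ≤ query < 2025-02-20 13:34 UTC
20·60 + 46 - 375 = 871 min
871 = 0·1440 + 871; 871 = 14·60 + 31 → 14:31, same day
→ 2024-09-19 14:31 JCF

2024-09-19 14:31 JCF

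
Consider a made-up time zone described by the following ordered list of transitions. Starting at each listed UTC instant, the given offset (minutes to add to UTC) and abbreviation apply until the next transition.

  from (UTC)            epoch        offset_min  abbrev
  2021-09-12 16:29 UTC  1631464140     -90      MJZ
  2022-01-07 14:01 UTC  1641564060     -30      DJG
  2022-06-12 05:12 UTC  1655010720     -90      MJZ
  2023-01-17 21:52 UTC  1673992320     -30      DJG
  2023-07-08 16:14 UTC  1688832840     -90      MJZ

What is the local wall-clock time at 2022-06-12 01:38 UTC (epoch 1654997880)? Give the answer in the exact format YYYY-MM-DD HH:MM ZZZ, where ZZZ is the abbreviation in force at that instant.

Query: 2022-06-12 01:38 UTC
Rule 2/5 (DJG, -00:30): 2022-01-07 14:01 UTC ≤ query < 2022-06-12 05:12 UTC
1·60 + 38 - 30 = 68 min
68 = 0·1440 + 68; 68 = 1·60 + 8 → 01:08, same day
→ 2022-06-12 01:08 DJG

2022-06-12 01:08 DJG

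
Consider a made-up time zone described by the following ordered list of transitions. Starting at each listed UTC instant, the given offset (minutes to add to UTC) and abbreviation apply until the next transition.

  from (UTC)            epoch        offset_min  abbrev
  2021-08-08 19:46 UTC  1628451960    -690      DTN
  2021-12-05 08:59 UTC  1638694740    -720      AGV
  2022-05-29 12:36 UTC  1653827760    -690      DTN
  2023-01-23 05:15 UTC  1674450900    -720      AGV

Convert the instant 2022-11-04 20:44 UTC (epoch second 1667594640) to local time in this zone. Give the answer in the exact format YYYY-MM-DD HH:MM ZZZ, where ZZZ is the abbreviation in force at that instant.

2022-11-04 09:14 DTN

Query: 2022-11-04 20:44 UTC
Rule 3/4 (DTN, -11:30): 2022-05-29 12:36 UTC ≤ query < 2023-01-23 05:15 UTC
20·60 + 44 - 690 = 554 min
554 = 0·1440 + 554; 554 = 9·60 + 14 → 09:14, same day
→ 2022-11-04 09:14 DTN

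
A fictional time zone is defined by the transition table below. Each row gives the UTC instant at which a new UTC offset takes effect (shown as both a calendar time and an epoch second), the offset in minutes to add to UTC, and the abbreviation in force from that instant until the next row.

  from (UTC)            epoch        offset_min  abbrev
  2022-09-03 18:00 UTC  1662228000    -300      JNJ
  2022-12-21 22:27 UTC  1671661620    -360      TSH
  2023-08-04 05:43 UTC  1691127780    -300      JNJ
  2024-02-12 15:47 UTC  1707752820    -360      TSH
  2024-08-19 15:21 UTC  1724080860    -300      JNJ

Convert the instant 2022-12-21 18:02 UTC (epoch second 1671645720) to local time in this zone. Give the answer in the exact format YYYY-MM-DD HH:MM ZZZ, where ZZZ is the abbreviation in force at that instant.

Query: 2022-12-21 18:02 UTC
Rule 1/5 (JNJ, -05:00): 2022-09-03 18:00 UTC ≤ query < 2022-12-21 22:27 UTC
18·60 + 2 - 300 = 782 min
782 = 0·1440 + 782; 782 = 13·60 + 2 → 13:02, same day
→ 2022-12-21 13:02 JNJ

2022-12-21 13:02 JNJ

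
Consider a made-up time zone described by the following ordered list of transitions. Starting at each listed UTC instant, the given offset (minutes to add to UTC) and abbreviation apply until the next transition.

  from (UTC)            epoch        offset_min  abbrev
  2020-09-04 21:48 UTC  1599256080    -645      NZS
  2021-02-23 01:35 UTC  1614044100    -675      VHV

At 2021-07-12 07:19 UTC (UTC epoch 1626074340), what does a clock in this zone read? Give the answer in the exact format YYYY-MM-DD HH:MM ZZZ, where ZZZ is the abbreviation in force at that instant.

2021-07-11 20:04 VHV

Query: 2021-07-12 07:19 UTC
Rule 2/2 (VHV, -11:15): 2021-02-23 01:35 UTC ≤ query < +∞
7·60 + 19 - 675 = -236 min
-236 = -1·1440 + 1204; 1204 = 20·60 + 4 → 20:04, 2021-07-12 - 1 day = 2021-07-11
→ 2021-07-11 20:04 VHV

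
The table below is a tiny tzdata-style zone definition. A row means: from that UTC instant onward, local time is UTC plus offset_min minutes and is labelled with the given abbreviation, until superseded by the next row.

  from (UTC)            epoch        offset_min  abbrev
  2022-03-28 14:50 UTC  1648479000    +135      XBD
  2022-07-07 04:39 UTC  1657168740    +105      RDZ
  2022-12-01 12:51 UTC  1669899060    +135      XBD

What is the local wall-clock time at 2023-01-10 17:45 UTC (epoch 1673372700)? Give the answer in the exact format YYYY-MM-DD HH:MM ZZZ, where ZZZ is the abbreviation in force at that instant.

2023-01-10 20:00 XBD

Query: 2023-01-10 17:45 UTC
Rule 3/3 (XBD, +02:15): 2022-12-01 12:51 UTC ≤ query < +∞
17·60 + 45 + 135 = 1200 min
1200 = 0·1440 + 1200; 1200 = 20·60 + 0 → 20:00, same day
→ 2023-01-10 20:00 XBD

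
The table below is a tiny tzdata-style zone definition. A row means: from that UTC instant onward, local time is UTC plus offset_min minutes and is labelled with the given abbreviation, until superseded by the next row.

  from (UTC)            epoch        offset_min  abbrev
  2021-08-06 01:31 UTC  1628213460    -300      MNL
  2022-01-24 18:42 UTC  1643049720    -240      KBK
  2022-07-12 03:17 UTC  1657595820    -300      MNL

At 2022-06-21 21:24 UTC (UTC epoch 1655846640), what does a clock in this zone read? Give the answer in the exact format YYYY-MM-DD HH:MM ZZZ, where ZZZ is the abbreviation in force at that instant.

2022-06-21 17:24 KBK

Query: 2022-06-21 21:24 UTC
Rule 2/3 (KBK, -04:00): 2022-01-24 18:42 UTC ≤ query < 2022-07-12 03:17 UTC
21·60 + 24 - 240 = 1044 min
1044 = 0·1440 + 1044; 1044 = 17·60 + 24 → 17:24, same day
→ 2022-06-21 17:24 KBK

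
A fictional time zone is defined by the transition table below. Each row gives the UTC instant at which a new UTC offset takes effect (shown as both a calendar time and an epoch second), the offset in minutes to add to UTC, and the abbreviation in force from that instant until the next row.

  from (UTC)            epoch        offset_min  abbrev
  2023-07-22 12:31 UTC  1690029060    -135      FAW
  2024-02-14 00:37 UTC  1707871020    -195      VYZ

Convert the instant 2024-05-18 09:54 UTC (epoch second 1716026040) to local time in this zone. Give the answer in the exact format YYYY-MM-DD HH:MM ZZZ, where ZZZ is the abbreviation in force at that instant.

2024-05-18 06:39 VYZ

Query: 2024-05-18 09:54 UTC
Rule 2/2 (VYZ, -03:15): 2024-02-14 00:37 UTC ≤ query < +∞
9·60 + 54 - 195 = 399 min
399 = 0·1440 + 399; 399 = 6·60 + 39 → 06:39, same day
→ 2024-05-18 06:39 VYZ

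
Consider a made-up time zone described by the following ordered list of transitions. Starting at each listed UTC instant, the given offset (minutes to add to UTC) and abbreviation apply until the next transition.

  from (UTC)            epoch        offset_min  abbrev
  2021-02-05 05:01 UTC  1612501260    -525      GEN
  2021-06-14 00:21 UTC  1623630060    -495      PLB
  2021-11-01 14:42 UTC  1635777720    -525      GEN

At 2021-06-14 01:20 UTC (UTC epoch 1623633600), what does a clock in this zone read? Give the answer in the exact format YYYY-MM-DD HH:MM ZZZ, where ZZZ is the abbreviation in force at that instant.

2021-06-13 17:05 PLB

Query: 2021-06-14 01:20 UTC
Rule 2/3 (PLB, -08:15): 2021-06-14 00:21 UTC ≤ query < 2021-11-01 14:42 UTC
1·60 + 20 - 495 = -415 min
-415 = -1·1440 + 1025; 1025 = 17·60 + 5 → 17:05, 2021-06-14 - 1 day = 2021-06-13
→ 2021-06-13 17:05 PLB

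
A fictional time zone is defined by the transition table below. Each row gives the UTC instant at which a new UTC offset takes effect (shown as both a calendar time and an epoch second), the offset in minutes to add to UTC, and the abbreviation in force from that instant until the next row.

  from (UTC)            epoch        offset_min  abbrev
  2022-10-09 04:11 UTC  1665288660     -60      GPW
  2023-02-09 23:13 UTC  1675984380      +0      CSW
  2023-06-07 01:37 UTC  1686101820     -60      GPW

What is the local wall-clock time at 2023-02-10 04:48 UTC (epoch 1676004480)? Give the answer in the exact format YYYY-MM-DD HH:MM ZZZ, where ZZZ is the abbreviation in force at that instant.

2023-02-10 04:48 CSW

Query: 2023-02-10 04:48 UTC
Rule 2/3 (CSW, +00:00): 2023-02-09 23:13 UTC ≤ query < 2023-06-07 01:37 UTC
4·60 + 48 + 0 = 288 min
288 = 0·1440 + 288; 288 = 4·60 + 48 → 04:48, same day
→ 2023-02-10 04:48 CSW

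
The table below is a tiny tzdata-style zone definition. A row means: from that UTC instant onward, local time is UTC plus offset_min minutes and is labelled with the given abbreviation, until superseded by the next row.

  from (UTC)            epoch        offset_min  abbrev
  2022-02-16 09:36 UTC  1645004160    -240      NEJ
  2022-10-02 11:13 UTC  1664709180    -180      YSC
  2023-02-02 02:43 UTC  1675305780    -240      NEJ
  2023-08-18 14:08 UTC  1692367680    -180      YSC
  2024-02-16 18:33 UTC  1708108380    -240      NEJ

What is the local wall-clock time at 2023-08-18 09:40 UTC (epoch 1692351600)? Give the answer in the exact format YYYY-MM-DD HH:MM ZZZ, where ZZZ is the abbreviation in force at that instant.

Query: 2023-08-18 09:40 UTC
Rule 3/5 (NEJ, -04:00): 2023-02-02 02:43 UTC ≤ query < 2023-08-18 14:08 UTC
9·60 + 40 - 240 = 340 min
340 = 0·1440 + 340; 340 = 5·60 + 40 → 05:40, same day
→ 2023-08-18 05:40 NEJ

2023-08-18 05:40 NEJ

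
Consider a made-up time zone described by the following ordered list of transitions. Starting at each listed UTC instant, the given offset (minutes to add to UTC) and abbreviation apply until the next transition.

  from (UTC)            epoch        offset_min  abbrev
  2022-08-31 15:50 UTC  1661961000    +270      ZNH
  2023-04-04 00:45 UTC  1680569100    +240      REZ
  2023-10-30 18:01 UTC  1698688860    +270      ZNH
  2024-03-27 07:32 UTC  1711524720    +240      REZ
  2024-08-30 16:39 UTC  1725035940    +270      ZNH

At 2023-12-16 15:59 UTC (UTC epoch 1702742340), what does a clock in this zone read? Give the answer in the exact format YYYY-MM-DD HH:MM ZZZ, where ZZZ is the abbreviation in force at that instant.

Query: 2023-12-16 15:59 UTC
Rule 3/5 (ZNH, +04:30): 2023-10-30 18:01 UTC ≤ query < 2024-03-27 07:32 UTC
15·60 + 59 + 270 = 1229 min
1229 = 0·1440 + 1229; 1229 = 20·60 + 29 → 20:29, same day
→ 2023-12-16 20:29 ZNH

2023-12-16 20:29 ZNH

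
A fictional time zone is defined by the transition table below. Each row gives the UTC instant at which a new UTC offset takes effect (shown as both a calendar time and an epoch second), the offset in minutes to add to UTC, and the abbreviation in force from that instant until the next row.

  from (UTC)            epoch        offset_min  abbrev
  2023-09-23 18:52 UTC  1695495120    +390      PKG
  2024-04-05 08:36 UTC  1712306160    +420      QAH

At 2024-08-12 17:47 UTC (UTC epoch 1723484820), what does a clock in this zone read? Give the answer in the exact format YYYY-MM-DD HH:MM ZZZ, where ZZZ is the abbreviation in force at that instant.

Query: 2024-08-12 17:47 UTC
Rule 2/2 (QAH, +07:00): 2024-04-05 08:36 UTC ≤ query < +∞
17·60 + 47 + 420 = 1487 min
1487 = 1·1440 + 47; 47 = 0·60 + 47 → 00:47, 2024-08-12 + 1 day = 2024-08-13
→ 2024-08-13 00:47 QAH

2024-08-13 00:47 QAH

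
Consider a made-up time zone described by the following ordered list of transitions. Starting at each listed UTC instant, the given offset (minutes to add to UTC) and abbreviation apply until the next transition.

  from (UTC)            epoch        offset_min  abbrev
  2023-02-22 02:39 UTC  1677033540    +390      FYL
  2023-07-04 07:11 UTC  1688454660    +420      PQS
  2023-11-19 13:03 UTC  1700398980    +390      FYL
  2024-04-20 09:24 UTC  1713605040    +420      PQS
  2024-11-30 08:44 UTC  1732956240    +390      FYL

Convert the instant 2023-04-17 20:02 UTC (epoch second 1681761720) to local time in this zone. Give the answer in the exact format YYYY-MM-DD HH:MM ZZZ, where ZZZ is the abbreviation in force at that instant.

Query: 2023-04-17 20:02 UTC
Rule 1/5 (FYL, +06:30): 2023-02-22 02:39 UTC ≤ query < 2023-07-04 07:11 UTC
20·60 + 2 + 390 = 1592 min
1592 = 1·1440 + 152; 152 = 2·60 + 32 → 02:32, 2023-04-17 + 1 day = 2023-04-18
→ 2023-04-18 02:32 FYL

2023-04-18 02:32 FYL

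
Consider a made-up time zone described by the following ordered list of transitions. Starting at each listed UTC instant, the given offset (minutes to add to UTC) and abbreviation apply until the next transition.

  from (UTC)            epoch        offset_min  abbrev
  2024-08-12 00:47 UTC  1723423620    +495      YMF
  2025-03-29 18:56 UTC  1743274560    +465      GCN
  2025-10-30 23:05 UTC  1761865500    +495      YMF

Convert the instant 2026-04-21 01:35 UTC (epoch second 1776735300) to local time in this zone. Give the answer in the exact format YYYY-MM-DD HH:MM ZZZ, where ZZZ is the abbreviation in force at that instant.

Query: 2026-04-21 01:35 UTC
Rule 3/3 (YMF, +08:15): 2025-10-30 23:05 UTC ≤ query < +∞
1·60 + 35 + 495 = 590 min
590 = 0·1440 + 590; 590 = 9·60 + 50 → 09:50, same day
→ 2026-04-21 09:50 YMF

2026-04-21 09:50 YMF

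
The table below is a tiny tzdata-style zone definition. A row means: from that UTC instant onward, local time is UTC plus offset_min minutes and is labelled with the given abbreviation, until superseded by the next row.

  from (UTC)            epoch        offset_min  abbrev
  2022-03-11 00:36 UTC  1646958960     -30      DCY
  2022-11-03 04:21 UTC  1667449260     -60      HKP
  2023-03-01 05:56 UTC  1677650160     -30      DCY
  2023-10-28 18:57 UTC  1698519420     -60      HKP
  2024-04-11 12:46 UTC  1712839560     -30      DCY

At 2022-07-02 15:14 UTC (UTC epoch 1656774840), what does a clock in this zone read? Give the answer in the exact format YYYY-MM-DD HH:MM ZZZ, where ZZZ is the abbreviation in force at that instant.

2022-07-02 14:44 DCY

Query: 2022-07-02 15:14 UTC
Rule 1/5 (DCY, -00:30): 2022-03-11 00:36 UTC ≤ query < 2022-11-03 04:21 UTC
15·60 + 14 - 30 = 884 min
884 = 0·1440 + 884; 884 = 14·60 + 44 → 14:44, same day
→ 2022-07-02 14:44 DCY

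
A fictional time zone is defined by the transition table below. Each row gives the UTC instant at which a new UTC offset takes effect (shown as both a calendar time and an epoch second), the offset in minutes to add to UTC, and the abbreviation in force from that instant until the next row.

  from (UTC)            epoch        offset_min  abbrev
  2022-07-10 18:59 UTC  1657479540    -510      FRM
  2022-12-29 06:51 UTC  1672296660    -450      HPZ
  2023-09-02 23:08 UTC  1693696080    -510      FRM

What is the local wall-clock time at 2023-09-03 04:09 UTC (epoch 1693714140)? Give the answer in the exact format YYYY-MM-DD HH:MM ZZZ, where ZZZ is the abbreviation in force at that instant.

Query: 2023-09-03 04:09 UTC
Rule 3/3 (FRM, -08:30): 2023-09-02 23:08 UTC ≤ query < +∞
4·60 + 9 - 510 = -261 min
-261 = -1·1440 + 1179; 1179 = 19·60 + 39 → 19:39, 2023-09-03 - 1 day = 2023-09-02
→ 2023-09-02 19:39 FRM

2023-09-02 19:39 FRM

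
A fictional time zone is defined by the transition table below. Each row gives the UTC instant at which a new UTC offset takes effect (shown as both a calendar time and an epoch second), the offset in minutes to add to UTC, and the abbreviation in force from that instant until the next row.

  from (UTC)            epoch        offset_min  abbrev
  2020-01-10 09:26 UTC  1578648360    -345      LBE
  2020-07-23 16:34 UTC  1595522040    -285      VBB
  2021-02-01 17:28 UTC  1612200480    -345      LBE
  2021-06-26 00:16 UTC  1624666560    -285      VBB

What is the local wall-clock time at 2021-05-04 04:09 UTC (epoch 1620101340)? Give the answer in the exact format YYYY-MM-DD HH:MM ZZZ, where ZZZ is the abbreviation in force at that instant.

2021-05-03 22:24 LBE

Query: 2021-05-04 04:09 UTC
Rule 3/4 (LBE, -05:45): 2021-02-01 17:28 UTC ≤ query < 2021-06-26 00:16 UTC
4·60 + 9 - 345 = -96 min
-96 = -1·1440 + 1344; 1344 = 22·60 + 24 → 22:24, 2021-05-04 - 1 day = 2021-05-03
→ 2021-05-03 22:24 LBE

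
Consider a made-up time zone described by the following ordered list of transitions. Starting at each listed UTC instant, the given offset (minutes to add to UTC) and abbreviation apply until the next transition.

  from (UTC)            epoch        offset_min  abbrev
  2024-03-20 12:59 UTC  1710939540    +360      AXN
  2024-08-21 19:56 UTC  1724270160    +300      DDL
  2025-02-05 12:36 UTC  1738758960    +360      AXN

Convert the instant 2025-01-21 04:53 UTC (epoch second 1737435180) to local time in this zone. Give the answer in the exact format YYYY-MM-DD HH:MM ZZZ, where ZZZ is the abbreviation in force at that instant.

Query: 2025-01-21 04:53 UTC
Rule 2/3 (DDL, +05:00): 2024-08-21 19:56 UTC ≤ query < 2025-02-05 12:36 UTC
4·60 + 53 + 300 = 593 min
593 = 0·1440 + 593; 593 = 9·60 + 53 → 09:53, same day
→ 2025-01-21 09:53 DDL

2025-01-21 09:53 DDL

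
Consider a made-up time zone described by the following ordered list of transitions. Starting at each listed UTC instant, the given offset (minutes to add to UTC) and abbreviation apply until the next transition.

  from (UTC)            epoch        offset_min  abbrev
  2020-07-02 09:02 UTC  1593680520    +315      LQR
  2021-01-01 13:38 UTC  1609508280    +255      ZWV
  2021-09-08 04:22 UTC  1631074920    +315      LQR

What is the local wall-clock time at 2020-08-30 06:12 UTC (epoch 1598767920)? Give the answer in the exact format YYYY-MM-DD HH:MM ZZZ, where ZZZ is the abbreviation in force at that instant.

Query: 2020-08-30 06:12 UTC
Rule 1/3 (LQR, +05:15): 2020-07-02 09:02 UTC ≤ query < 2021-01-01 13:38 UTC
6·60 + 12 + 315 = 687 min
687 = 0·1440 + 687; 687 = 11·60 + 27 → 11:27, same day
→ 2020-08-30 11:27 LQR

2020-08-30 11:27 LQR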